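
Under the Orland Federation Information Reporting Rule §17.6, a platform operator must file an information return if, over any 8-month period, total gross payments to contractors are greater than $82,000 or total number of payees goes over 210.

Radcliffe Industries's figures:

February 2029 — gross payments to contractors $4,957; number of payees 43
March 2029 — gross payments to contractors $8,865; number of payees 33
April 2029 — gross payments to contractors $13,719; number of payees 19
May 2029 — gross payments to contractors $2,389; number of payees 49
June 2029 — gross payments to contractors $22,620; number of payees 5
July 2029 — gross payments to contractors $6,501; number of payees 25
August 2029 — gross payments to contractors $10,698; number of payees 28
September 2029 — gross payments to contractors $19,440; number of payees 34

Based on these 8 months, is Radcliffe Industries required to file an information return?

Yes

Total gross payments to contractors: $4,957 + $8,865 + $13,719 + $2,389 + $22,620 + $6,501 + $10,698 + $19,440 = $89,189 (> $82,000).
Total number of payees: 43 + 33 + 19 + 49 + 5 + 25 + 28 + 34 = 236 (> 210).
The test is 'or': at least one threshold is exceeded.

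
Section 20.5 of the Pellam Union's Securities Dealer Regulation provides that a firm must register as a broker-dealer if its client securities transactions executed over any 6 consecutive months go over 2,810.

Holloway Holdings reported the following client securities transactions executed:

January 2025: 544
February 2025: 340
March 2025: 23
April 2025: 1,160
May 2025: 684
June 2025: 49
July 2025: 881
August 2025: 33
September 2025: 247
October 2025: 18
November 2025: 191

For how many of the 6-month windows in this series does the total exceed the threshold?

January 2025–June 2025: 544 + 340 + 23 + 1,160 + 684 + 49 = 2,800 (under)
February 2025–July 2025: 340 + 23 + 1,160 + 684 + 49 + 881 = 3,137 (over)
March 2025–August 2025: 23 + 1,160 + 684 + 49 + 881 + 33 = 2,830 (over)
April 2025–September 2025: 1,160 + 684 + 49 + 881 + 33 + 247 = 3,054 (over)
May 2025–October 2025: 684 + 49 + 881 + 33 + 247 + 18 = 1,912 (under)
June 2025–November 2025: 49 + 881 + 33 + 247 + 18 + 191 = 1,419 (under)
3 windows exceed the threshold.

3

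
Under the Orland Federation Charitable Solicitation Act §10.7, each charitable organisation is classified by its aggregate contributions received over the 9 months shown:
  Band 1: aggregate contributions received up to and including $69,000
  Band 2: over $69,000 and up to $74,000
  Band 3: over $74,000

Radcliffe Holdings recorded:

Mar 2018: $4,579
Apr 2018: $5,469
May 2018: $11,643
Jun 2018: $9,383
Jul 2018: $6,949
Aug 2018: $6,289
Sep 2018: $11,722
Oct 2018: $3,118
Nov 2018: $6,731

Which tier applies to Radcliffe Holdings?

Band 1

Aggregate contributions received: $4,579 + $5,469 + $11,643 + $9,383 + $6,949 + $6,289 + $11,722 + $3,118 + $6,731 = $65,883.
$65,883 ≤ $69,000, so Band 1 applies.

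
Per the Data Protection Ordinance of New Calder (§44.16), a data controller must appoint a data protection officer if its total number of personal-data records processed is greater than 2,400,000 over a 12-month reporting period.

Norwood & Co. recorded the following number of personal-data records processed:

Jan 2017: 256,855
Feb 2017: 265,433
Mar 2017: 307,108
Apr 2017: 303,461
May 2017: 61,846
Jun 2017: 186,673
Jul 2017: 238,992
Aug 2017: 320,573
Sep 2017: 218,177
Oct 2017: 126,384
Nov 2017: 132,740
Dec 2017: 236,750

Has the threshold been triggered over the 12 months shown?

Total number of personal-data records processed: 256,855 + 265,433 + 307,108 + 303,461 + 61,846 + 186,673 + 238,992 + 320,573 + 218,177 + 126,384 + 132,740 + 236,750 = 2,654,992.
2,654,992 > 2,400,000, so the threshold is exceeded.

Yes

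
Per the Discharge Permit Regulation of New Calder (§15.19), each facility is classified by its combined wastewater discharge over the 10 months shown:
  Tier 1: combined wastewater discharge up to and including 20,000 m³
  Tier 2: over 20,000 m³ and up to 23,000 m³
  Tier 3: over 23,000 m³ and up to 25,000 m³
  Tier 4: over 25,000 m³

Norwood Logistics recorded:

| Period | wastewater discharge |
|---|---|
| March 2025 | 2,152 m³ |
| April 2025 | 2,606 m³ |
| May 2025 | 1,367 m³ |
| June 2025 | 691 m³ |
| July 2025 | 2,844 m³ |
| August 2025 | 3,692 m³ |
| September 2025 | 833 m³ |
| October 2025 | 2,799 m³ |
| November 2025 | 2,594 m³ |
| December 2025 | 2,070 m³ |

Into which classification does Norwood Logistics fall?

Combined wastewater discharge: 2,152 m³ + 2,606 m³ + 1,367 m³ + 691 m³ + 2,844 m³ + 3,692 m³ + 833 m³ + 2,799 m³ + 2,594 m³ + 2,070 m³ = 21,648 m³.
20,000 m³ < 21,648 m³ ≤ 23,000 m³, so Tier 2 applies.

Tier 2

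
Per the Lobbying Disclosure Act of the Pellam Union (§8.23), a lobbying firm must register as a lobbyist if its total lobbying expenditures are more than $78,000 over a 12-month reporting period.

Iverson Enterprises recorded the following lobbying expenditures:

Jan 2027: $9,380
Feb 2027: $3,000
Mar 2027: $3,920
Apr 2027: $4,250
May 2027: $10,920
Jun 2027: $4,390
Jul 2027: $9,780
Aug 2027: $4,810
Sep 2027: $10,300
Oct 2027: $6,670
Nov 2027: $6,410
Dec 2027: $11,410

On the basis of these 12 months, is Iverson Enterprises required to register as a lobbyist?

Yes

Total lobbying expenditures: $9,380 + $3,000 + $3,920 + $4,250 + $10,920 + $4,390 + $9,780 + $4,810 + $10,300 + $6,670 + $6,410 + $11,410 = $85,240.
$85,240 > $78,000, so the threshold is exceeded.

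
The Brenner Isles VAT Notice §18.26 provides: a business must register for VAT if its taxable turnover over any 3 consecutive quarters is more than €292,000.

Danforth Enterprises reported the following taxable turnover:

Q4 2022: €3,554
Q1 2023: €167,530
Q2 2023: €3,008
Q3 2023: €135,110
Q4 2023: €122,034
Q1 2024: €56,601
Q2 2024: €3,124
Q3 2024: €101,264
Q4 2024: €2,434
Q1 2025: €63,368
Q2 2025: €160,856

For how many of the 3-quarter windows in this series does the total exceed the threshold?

Q4 2022–Q2 2023: €3,554 + €167,530 + €3,008 = €174,092 (under)
Q1 2023–Q3 2023: €167,530 + €3,008 + €135,110 = €305,648 (over)
Q2 2023–Q4 2023: €3,008 + €135,110 + €122,034 = €260,152 (under)
Q3 2023–Q1 2024: €135,110 + €122,034 + €56,601 = €313,745 (over)
Q4 2023–Q2 2024: €122,034 + €56,601 + €3,124 = €181,759 (under)
Q1 2024–Q3 2024: €56,601 + €3,124 + €101,264 = €160,989 (under)
Q2 2024–Q4 2024: €3,124 + €101,264 + €2,434 = €106,822 (under)
Q3 2024–Q1 2025: €101,264 + €2,434 + €63,368 = €167,066 (under)
Q4 2024–Q2 2025: €2,434 + €63,368 + €160,856 = €226,658 (under)
2 windows exceed the threshold.

2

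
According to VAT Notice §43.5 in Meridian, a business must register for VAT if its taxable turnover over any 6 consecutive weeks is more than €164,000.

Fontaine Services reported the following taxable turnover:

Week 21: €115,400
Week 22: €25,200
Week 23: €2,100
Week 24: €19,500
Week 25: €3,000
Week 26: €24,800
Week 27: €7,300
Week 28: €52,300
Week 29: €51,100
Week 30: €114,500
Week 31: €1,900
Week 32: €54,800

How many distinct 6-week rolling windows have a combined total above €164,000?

Week 21–Week 26: €115,400 + €25,200 + €2,100 + €19,500 + €3,000 + €24,800 = €190,000 (over)
Week 22–Week 27: €25,200 + €2,100 + €19,500 + €3,000 + €24,800 + €7,300 = €81,900 (under)
Week 23–Week 28: €2,100 + €19,500 + €3,000 + €24,800 + €7,300 + €52,300 = €109,000 (under)
Week 24–Week 29: €19,500 + €3,000 + €24,800 + €7,300 + €52,300 + €51,100 = €158,000 (under)
Week 25–Week 30: €3,000 + €24,800 + €7,300 + €52,300 + €51,100 + €114,500 = €253,000 (over)
Week 26–Week 31: €24,800 + €7,300 + €52,300 + €51,100 + €114,500 + €1,900 = €251,900 (over)
Week 27–Week 32: €7,300 + €52,300 + €51,100 + €114,500 + €1,900 + €54,800 = €281,900 (over)
4 windows exceed the threshold.

4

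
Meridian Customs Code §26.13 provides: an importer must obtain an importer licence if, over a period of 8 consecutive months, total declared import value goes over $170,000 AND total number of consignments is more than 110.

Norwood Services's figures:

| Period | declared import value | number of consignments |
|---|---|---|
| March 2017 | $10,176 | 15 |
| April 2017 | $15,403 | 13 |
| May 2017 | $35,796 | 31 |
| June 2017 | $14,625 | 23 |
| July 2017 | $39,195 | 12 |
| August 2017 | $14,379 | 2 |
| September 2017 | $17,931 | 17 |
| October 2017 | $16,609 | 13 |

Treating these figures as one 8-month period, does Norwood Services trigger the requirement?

Total declared import value: $10,176 + $15,403 + $35,796 + $14,625 + $39,195 + $14,379 + $17,931 + $16,609 = $164,114 (≤ $170,000).
Total number of consignments: 15 + 13 + 31 + 23 + 12 + 2 + 17 + 13 = 126 (> 110).
The test is 'and': the rule requires both, and at least one is not exceeded.

No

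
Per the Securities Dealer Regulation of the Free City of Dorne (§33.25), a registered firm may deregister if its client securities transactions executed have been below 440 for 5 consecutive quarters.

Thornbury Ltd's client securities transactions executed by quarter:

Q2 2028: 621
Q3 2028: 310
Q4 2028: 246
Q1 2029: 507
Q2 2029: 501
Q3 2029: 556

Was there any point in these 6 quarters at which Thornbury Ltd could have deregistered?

Quarters below 440: Q3 2028, Q4 2028.
Longest run of consecutive quarters below the threshold: 2.
2 < 5, so Thornbury Ltd never became eligible.

No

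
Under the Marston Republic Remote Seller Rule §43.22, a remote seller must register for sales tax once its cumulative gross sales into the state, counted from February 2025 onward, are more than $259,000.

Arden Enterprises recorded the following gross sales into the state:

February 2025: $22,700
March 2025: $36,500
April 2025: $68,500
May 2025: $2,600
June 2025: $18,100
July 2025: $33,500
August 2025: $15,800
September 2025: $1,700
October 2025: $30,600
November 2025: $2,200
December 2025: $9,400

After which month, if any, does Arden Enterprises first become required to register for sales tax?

Through February 2025: $22,700
Through March 2025: $59,200
Through April 2025: $127,700
Through May 2025: $130,300
Through June 2025: $148,400
Through July 2025: $181,900
Through August 2025: $197,700
Through September 2025: $199,400
Through October 2025: $230,000
Through November 2025: $232,200
Through December 2025: $241,600
Final cumulative total $241,600 ≤ $259,000; the threshold is never exceeded.

Not triggered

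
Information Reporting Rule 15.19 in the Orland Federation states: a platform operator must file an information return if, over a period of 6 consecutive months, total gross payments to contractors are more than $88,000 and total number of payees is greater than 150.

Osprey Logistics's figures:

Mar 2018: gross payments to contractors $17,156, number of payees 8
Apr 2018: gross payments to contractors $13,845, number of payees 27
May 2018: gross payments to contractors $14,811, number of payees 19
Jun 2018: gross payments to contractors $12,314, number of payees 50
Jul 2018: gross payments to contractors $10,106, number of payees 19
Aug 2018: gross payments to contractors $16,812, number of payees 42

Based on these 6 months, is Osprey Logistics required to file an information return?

No

Total gross payments to contractors: $17,156 + $13,845 + $14,811 + $12,314 + $10,106 + $16,812 = $85,044 (≤ $88,000).
Total number of payees: 8 + 27 + 19 + 50 + 19 + 42 = 165 (> 150).
The test is 'and': the rule requires both, and at least one is not exceeded.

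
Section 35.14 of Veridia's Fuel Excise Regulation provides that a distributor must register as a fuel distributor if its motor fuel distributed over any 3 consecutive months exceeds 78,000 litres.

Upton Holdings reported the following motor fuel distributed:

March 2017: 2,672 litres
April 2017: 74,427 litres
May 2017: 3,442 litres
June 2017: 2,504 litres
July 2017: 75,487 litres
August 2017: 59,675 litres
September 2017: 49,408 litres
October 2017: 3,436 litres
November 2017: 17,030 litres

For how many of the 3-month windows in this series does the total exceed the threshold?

March 2017–May 2017: 2,672 litres + 74,427 litres + 3,442 litres = 80,541 litres (over)
April 2017–June 2017: 74,427 litres + 3,442 litres + 2,504 litres = 80,373 litres (over)
May 2017–July 2017: 3,442 litres + 2,504 litres + 75,487 litres = 81,433 litres (over)
June 2017–August 2017: 2,504 litres + 75,487 litres + 59,675 litres = 137,666 litres (over)
July 2017–September 2017: 75,487 litres + 59,675 litres + 49,408 litres = 184,570 litres (over)
August 2017–October 2017: 59,675 litres + 49,408 litres + 3,436 litres = 112,519 litres (over)
September 2017–November 2017: 49,408 litres + 3,436 litres + 17,030 litres = 69,874 litres (under)
6 windows exceed the threshold.

6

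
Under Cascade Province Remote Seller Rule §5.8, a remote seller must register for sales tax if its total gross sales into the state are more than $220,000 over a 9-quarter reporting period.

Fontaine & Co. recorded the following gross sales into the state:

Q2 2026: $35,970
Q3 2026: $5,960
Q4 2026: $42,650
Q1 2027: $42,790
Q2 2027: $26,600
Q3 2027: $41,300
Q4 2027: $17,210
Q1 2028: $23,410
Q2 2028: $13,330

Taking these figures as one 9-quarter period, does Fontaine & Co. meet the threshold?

Yes

Total gross sales into the state: $35,970 + $5,960 + $42,650 + $42,790 + $26,600 + $41,300 + $17,210 + $23,410 + $13,330 = $249,220.
$249,220 > $220,000, so the threshold is exceeded.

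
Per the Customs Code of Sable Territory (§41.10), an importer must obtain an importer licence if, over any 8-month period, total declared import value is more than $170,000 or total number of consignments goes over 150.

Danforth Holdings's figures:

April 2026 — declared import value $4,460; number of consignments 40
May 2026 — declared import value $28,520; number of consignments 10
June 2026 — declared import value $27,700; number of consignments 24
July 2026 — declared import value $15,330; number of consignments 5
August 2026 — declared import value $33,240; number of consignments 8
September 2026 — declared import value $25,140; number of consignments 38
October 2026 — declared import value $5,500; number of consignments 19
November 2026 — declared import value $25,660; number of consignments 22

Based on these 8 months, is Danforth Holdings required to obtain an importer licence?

Yes

Total declared import value: $4,460 + $28,520 + $27,700 + $15,330 + $33,240 + $25,140 + $5,500 + $25,660 = $165,550 (≤ $170,000).
Total number of consignments: 40 + 10 + 24 + 5 + 8 + 38 + 19 + 22 = 166 (> 150).
The test is 'or': at least one threshold is exceeded.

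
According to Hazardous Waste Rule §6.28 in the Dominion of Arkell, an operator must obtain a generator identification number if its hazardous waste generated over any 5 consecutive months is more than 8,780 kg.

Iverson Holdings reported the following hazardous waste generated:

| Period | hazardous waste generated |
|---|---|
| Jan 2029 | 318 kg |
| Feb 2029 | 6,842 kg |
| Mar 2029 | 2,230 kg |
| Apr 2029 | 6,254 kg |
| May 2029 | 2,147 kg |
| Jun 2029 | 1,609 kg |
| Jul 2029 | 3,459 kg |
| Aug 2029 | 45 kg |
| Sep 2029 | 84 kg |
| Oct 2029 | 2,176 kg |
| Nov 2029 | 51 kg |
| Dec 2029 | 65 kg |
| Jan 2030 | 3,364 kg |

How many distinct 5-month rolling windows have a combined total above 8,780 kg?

4

Jan 2029–May 2029: 318 kg + 6,842 kg + 2,230 kg + 6,254 kg + 2,147 kg = 17,791 kg (over)
Feb 2029–Jun 2029: 6,842 kg + 2,230 kg + 6,254 kg + 2,147 kg + 1,609 kg = 19,082 kg (over)
Mar 2029–Jul 2029: 2,230 kg + 6,254 kg + 2,147 kg + 1,609 kg + 3,459 kg = 15,699 kg (over)
Apr 2029–Aug 2029: 6,254 kg + 2,147 kg + 1,609 kg + 3,459 kg + 45 kg = 13,514 kg (over)
May 2029–Sep 2029: 2,147 kg + 1,609 kg + 3,459 kg + 45 kg + 84 kg = 7,344 kg (under)
Jun 2029–Oct 2029: 1,609 kg + 3,459 kg + 45 kg + 84 kg + 2,176 kg = 7,373 kg (under)
Jul 2029–Nov 2029: 3,459 kg + 45 kg + 84 kg + 2,176 kg + 51 kg = 5,815 kg (under)
Aug 2029–Dec 2029: 45 kg + 84 kg + 2,176 kg + 51 kg + 65 kg = 2,421 kg (under)
Sep 2029–Jan 2030: 84 kg + 2,176 kg + 51 kg + 65 kg + 3,364 kg = 5,740 kg (under)
4 windows exceed the threshold.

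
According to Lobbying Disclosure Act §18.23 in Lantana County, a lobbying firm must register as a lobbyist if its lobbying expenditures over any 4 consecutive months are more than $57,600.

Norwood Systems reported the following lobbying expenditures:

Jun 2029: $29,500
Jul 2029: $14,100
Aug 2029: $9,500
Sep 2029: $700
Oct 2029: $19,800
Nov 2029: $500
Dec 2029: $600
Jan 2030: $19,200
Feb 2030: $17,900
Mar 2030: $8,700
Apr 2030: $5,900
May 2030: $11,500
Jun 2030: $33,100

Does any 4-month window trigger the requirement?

Jun 2029–Sep 2029: $29,500 + $14,100 + $9,500 + $700 = $53,800 (under)
Jul 2029–Oct 2029: $14,100 + $9,500 + $700 + $19,800 = $44,100 (under)
Aug 2029–Nov 2029: $9,500 + $700 + $19,800 + $500 = $30,500 (under)
Sep 2029–Dec 2029: $700 + $19,800 + $500 + $600 = $21,600 (under)
Oct 2029–Jan 2030: $19,800 + $500 + $600 + $19,200 = $40,100 (under)
Nov 2029–Feb 2030: $500 + $600 + $19,200 + $17,900 = $38,200 (under)
Dec 2029–Mar 2030: $600 + $19,200 + $17,900 + $8,700 = $46,400 (under)
Jan 2030–Apr 2030: $19,200 + $17,900 + $8,700 + $5,900 = $51,700 (under)
Feb 2030–May 2030: $17,900 + $8,700 + $5,900 + $11,500 = $44,000 (under)
Mar 2030–Jun 2030: $8,700 + $5,900 + $11,500 + $33,100 = $59,200 (over)
At least one window exceeds $57,600.

Yes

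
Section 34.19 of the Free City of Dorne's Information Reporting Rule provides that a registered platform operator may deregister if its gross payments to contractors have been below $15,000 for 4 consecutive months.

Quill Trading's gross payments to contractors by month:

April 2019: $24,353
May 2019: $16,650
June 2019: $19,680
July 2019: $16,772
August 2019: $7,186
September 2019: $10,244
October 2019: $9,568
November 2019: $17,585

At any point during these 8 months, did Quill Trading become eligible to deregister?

No

Months below $15,000: August 2019, September 2019, October 2019.
Longest run of consecutive months below the threshold: 3.
3 < 4, so Quill Trading never became eligible.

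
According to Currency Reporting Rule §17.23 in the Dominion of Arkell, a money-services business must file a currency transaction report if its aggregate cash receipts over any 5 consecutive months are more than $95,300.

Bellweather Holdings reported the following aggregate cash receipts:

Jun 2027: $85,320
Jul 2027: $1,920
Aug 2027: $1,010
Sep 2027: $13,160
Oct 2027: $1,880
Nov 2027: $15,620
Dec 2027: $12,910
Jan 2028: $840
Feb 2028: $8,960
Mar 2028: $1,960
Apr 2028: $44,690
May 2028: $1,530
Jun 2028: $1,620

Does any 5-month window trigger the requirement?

Yes

Jun 2027–Oct 2027: $85,320 + $1,920 + $1,010 + $13,160 + $1,880 = $103,290 (over)
Jul 2027–Nov 2027: $1,920 + $1,010 + $13,160 + $1,880 + $15,620 = $33,590 (under)
Aug 2027–Dec 2027: $1,010 + $13,160 + $1,880 + $15,620 + $12,910 = $44,580 (under)
Sep 2027–Jan 2028: $13,160 + $1,880 + $15,620 + $12,910 + $840 = $44,410 (under)
Oct 2027–Feb 2028: $1,880 + $15,620 + $12,910 + $840 + $8,960 = $40,210 (under)
Nov 2027–Mar 2028: $15,620 + $12,910 + $840 + $8,960 + $1,960 = $40,290 (under)
Dec 2027–Apr 2028: $12,910 + $840 + $8,960 + $1,960 + $44,690 = $69,360 (under)
Jan 2028–May 2028: $840 + $8,960 + $1,960 + $44,690 + $1,530 = $57,980 (under)
Feb 2028–Jun 2028: $8,960 + $1,960 + $44,690 + $1,530 + $1,620 = $58,760 (under)
At least one window exceeds $95,300.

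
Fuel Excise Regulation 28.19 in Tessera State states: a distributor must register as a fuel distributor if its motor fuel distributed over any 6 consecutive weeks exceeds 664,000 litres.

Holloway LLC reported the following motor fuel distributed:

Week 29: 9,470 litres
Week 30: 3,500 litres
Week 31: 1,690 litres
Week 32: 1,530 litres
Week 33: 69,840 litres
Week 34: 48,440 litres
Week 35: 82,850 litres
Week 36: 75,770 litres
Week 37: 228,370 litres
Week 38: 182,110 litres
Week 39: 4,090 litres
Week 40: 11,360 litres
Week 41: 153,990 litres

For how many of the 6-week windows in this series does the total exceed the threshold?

Week 29–Week 34: 9,470 litres + 3,500 litres + 1,690 litres + 1,530 litres + 69,840 litres + 48,440 litres = 134,470 litres (under)
Week 30–Week 35: 3,500 litres + 1,690 litres + 1,530 litres + 69,840 litres + 48,440 litres + 82,850 litres = 207,850 litres (under)
Week 31–Week 36: 1,690 litres + 1,530 litres + 69,840 litres + 48,440 litres + 82,850 litres + 75,770 litres = 280,120 litres (under)
Week 32–Week 37: 1,530 litres + 69,840 litres + 48,440 litres + 82,850 litres + 75,770 litres + 228,370 litres = 506,800 litres (under)
Week 33–Week 38: 69,840 litres + 48,440 litres + 82,850 litres + 75,770 litres + 228,370 litres + 182,110 litres = 687,380 litres (over)
Week 34–Week 39: 48,440 litres + 82,850 litres + 75,770 litres + 228,370 litres + 182,110 litres + 4,090 litres = 621,630 litres (under)
Week 35–Week 40: 82,850 litres + 75,770 litres + 228,370 litres + 182,110 litres + 4,090 litres + 11,360 litres = 584,550 litres (under)
Week 36–Week 41: 75,770 litres + 228,370 litres + 182,110 litres + 4,090 litres + 11,360 litres + 153,990 litres = 655,690 litres (under)
1 window exceeds the threshold.

1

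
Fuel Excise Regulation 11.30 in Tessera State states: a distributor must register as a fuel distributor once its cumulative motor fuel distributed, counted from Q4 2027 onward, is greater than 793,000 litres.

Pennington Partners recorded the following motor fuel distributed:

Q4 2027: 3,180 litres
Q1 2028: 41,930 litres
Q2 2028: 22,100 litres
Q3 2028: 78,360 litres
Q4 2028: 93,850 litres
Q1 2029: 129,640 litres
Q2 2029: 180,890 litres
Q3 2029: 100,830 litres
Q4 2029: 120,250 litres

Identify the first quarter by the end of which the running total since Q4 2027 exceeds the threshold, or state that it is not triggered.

Not triggered

Through Q4 2027: 3,180 litres
Through Q1 2028: 45,110 litres
Through Q2 2028: 67,210 litres
Through Q3 2028: 145,570 litres
Through Q4 2028: 239,420 litres
Through Q1 2029: 369,060 litres
Through Q2 2029: 549,950 litres
Through Q3 2029: 650,780 litres
Through Q4 2029: 771,030 litres
Final cumulative total 771,030 litres ≤ 793,000 litres; the threshold is never exceeded.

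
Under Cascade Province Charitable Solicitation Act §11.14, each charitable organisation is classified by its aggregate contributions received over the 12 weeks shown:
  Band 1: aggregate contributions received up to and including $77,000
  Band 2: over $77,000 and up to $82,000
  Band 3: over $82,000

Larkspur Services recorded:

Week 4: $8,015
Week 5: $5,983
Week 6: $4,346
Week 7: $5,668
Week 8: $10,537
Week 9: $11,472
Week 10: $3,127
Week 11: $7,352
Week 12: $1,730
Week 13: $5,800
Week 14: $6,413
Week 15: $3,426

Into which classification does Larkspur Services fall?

Band 1

Aggregate contributions received: $8,015 + $5,983 + $4,346 + $5,668 + $10,537 + $11,472 + $3,127 + $7,352 + $1,730 + $5,800 + $6,413 + $3,426 = $73,869.
$73,869 ≤ $77,000, so Band 1 applies.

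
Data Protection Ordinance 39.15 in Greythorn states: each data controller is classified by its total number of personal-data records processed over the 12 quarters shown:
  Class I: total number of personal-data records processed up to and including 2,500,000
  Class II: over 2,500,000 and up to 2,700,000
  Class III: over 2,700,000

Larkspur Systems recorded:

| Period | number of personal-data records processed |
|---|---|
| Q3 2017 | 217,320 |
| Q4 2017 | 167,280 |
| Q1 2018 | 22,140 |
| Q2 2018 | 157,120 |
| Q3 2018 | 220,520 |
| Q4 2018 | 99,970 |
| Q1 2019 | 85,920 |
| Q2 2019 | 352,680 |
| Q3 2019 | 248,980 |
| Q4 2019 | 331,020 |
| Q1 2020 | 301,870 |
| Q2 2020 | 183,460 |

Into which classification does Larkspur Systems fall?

Class I

Total number of personal-data records processed: 217,320 + 167,280 + 22,140 + 157,120 + 220,520 + 99,970 + 85,920 + 352,680 + 248,980 + 331,020 + 301,870 + 183,460 = 2,388,280.
2,388,280 ≤ 2,500,000, so Class I applies.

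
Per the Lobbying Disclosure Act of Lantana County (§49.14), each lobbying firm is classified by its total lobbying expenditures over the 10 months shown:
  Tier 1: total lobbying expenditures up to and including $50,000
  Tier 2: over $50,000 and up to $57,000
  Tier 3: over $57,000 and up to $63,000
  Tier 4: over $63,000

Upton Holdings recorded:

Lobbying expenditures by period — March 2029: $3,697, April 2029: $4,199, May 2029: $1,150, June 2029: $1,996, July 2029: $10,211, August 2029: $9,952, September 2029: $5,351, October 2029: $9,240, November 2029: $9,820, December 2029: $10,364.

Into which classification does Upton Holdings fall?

Tier 4

Total lobbying expenditures: $3,697 + $4,199 + $1,150 + $1,996 + $10,211 + $9,952 + $5,351 + $9,240 + $9,820 + $10,364 = $65,980.
$65,980 > $63,000, so Tier 4 applies.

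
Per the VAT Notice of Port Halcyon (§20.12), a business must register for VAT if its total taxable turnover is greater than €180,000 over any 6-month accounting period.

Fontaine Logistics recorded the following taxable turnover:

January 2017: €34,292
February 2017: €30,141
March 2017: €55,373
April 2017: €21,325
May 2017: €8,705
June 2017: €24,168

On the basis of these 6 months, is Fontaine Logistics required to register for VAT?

Total taxable turnover: €34,292 + €30,141 + €55,373 + €21,325 + €8,705 + €24,168 = €174,004.
€174,004 ≤ €180,000, so the threshold is not exceeded.

No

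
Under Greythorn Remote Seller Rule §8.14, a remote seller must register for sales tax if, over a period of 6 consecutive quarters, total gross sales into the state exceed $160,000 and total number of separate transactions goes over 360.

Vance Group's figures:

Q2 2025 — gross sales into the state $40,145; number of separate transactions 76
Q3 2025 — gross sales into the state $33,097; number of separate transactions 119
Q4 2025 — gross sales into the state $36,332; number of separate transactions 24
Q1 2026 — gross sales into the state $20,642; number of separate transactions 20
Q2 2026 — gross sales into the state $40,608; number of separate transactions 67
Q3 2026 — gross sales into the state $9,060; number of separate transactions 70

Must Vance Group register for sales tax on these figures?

Yes

Total gross sales into the state: $40,145 + $33,097 + $36,332 + $20,642 + $40,608 + $9,060 = $179,884 (> $160,000).
Total number of separate transactions: 76 + 119 + 24 + 20 + 67 + 70 = 376 (> 360).
The test is 'and': both thresholds are exceeded.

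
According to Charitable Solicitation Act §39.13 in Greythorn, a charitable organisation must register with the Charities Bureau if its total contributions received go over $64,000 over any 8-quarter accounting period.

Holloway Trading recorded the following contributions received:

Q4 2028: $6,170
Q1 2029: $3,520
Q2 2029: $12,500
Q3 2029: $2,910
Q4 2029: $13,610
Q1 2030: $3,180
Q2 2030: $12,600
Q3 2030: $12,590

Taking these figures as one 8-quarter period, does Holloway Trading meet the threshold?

Total contributions received: $6,170 + $3,520 + $12,500 + $2,910 + $13,610 + $3,180 + $12,600 + $12,590 = $67,080.
$67,080 > $64,000, so the threshold is exceeded.

Yes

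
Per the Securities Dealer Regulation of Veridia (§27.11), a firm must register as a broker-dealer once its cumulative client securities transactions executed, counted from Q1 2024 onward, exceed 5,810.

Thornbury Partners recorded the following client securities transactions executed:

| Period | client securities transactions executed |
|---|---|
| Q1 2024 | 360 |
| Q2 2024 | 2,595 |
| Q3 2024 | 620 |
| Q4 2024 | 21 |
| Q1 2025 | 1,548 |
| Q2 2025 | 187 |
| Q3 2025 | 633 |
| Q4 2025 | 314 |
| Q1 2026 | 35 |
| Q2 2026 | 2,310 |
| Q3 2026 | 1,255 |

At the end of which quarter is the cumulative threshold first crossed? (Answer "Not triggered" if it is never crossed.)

Through Q1 2024: 360
Through Q2 2024: 2,955
Through Q3 2024: 3,575
Through Q4 2024: 3,596
Through Q1 2025: 5,144
Through Q2 2025: 5,331
Through Q3 2025: 5,964 ← exceeds threshold

Q3 2025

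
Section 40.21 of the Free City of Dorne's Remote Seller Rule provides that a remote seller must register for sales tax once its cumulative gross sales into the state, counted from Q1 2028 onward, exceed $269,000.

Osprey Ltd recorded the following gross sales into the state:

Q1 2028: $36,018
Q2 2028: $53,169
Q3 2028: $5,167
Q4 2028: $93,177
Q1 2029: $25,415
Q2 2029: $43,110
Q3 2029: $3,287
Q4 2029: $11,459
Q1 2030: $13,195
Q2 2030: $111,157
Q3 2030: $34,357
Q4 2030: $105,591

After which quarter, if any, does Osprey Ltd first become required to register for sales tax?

Q4 2029

Through Q1 2028: $36,018
Through Q2 2028: $89,187
Through Q3 2028: $94,354
Through Q4 2028: $187,531
Through Q1 2029: $212,946
Through Q2 2029: $256,056
Through Q3 2029: $259,343
Through Q4 2029: $270,802 ← exceeds threshold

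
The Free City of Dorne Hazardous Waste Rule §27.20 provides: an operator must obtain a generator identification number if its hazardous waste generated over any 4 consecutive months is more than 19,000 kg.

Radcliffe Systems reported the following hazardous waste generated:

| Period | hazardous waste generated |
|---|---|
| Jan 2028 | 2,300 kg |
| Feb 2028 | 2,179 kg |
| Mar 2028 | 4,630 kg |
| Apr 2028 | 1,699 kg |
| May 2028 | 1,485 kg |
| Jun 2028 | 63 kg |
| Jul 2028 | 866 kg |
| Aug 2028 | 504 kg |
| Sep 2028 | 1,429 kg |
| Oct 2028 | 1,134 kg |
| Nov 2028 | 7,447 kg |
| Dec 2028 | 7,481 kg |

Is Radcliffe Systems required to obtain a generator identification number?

Jan 2028–Apr 2028: 2,300 kg + 2,179 kg + 4,630 kg + 1,699 kg = 10,808 kg (under)
Feb 2028–May 2028: 2,179 kg + 4,630 kg + 1,699 kg + 1,485 kg = 9,993 kg (under)
Mar 2028–Jun 2028: 4,630 kg + 1,699 kg + 1,485 kg + 63 kg = 7,877 kg (under)
Apr 2028–Jul 2028: 1,699 kg + 1,485 kg + 63 kg + 866 kg = 4,113 kg (under)
May 2028–Aug 2028: 1,485 kg + 63 kg + 866 kg + 504 kg = 2,918 kg (under)
Jun 2028–Sep 2028: 63 kg + 866 kg + 504 kg + 1,429 kg = 2,862 kg (under)
Jul 2028–Oct 2028: 866 kg + 504 kg + 1,429 kg + 1,134 kg = 3,933 kg (under)
Aug 2028–Nov 2028: 504 kg + 1,429 kg + 1,134 kg + 7,447 kg = 10,514 kg (under)
Sep 2028–Dec 2028: 1,429 kg + 1,134 kg + 7,447 kg + 7,481 kg = 17,491 kg (under)
No window exceeds 19,000 kg.

No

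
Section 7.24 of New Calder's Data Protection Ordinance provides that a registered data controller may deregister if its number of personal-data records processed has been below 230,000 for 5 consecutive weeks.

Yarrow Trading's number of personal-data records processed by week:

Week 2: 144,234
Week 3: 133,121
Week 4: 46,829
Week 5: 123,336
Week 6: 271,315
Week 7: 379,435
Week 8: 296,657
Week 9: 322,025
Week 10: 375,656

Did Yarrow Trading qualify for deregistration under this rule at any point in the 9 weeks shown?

No

Weeks below 230,000: Week 2, Week 3, Week 4, Week 5.
Longest run of consecutive weeks below the threshold: 4.
4 < 5, so Yarrow Trading never became eligible.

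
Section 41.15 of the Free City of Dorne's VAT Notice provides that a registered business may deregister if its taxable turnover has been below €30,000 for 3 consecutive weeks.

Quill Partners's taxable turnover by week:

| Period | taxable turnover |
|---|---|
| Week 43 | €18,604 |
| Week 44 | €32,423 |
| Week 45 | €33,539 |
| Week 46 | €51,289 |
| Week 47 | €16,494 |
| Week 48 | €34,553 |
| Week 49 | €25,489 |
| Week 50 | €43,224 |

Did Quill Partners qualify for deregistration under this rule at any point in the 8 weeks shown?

No

Weeks below €30,000: Week 43, Week 47, Week 49.
Longest run of consecutive weeks below the threshold: 1.
1 < 3, so Quill Partners never became eligible.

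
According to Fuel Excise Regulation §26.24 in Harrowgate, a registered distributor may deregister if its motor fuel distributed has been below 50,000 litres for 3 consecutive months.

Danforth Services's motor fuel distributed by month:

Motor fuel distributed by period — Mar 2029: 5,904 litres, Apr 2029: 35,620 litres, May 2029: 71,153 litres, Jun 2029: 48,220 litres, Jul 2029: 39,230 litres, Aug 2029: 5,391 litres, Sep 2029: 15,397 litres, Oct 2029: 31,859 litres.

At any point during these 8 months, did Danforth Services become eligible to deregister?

Yes

Months below 50,000 litres: Mar 2029, Apr 2029, Jun 2029, Jul 2029, Aug 2029, Sep 2029, Oct 2029.
Longest run of consecutive months below the threshold: 5.
5 ≥ 3, so Danforth Services became eligible.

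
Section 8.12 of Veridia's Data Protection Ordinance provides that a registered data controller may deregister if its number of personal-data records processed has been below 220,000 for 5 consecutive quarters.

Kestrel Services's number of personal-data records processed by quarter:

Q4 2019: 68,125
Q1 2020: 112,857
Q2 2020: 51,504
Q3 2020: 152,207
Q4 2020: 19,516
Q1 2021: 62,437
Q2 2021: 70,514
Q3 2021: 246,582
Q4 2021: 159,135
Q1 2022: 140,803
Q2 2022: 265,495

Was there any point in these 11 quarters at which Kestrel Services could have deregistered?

Quarters below 220,000: Q4 2019, Q1 2020, Q2 2020, Q3 2020, Q4 2020, Q1 2021, Q2 2021, Q4 2021, Q1 2022.
Longest run of consecutive quarters below the threshold: 7.
7 ≥ 5, so Kestrel Services became eligible.

Yes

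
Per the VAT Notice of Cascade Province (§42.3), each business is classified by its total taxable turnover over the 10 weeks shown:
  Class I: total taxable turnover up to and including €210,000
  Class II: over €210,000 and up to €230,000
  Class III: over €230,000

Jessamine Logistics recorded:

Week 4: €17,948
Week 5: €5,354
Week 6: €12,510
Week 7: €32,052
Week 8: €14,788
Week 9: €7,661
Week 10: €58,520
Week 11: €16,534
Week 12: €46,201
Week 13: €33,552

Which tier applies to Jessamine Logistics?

Class III

Total taxable turnover: €17,948 + €5,354 + €12,510 + €32,052 + €14,788 + €7,661 + €58,520 + €16,534 + €46,201 + €33,552 = €245,120.
€245,120 > €230,000, so Class III applies.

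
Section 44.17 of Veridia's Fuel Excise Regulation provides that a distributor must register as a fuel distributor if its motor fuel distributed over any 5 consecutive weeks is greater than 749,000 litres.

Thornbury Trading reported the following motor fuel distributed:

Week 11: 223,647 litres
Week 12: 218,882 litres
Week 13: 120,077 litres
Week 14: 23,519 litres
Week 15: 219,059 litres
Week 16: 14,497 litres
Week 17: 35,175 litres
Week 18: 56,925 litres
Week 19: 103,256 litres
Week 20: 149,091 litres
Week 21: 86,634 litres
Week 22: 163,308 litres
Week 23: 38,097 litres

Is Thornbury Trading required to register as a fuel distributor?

Yes

Week 11–Week 15: 223,647 litres + 218,882 litres + 120,077 litres + 23,519 litres + 219,059 litres = 805,184 litres (over)
Week 12–Week 16: 218,882 litres + 120,077 litres + 23,519 litres + 219,059 litres + 14,497 litres = 596,034 litres (under)
Week 13–Week 17: 120,077 litres + 23,519 litres + 219,059 litres + 14,497 litres + 35,175 litres = 412,327 litres (under)
Week 14–Week 18: 23,519 litres + 219,059 litres + 14,497 litres + 35,175 litres + 56,925 litres = 349,175 litres (under)
Week 15–Week 19: 219,059 litres + 14,497 litres + 35,175 litres + 56,925 litres + 103,256 litres = 428,912 litres (under)
Week 16–Week 20: 14,497 litres + 35,175 litres + 56,925 litres + 103,256 litres + 149,091 litres = 358,944 litres (under)
Week 17–Week 21: 35,175 litres + 56,925 litres + 103,256 litres + 149,091 litres + 86,634 litres = 431,081 litres (under)
Week 18–Week 22: 56,925 litres + 103,256 litres + 149,091 litres + 86,634 litres + 163,308 litres = 559,214 litres (under)
Week 19–Week 23: 103,256 litres + 149,091 litres + 86,634 litres + 163,308 litres + 38,097 litres = 540,386 litres (under)
At least one window exceeds 749,000 litres.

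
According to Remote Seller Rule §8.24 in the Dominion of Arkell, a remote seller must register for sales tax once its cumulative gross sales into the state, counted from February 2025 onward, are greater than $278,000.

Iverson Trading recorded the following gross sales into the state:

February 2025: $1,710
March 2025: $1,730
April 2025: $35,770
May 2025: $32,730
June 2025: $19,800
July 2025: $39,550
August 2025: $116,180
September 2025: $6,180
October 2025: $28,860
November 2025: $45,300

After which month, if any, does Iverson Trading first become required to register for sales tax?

October 2025

Through February 2025: $1,710
Through March 2025: $3,440
Through April 2025: $39,210
Through May 2025: $71,940
Through June 2025: $91,740
Through July 2025: $131,290
Through August 2025: $247,470
Through September 2025: $253,650
Through October 2025: $282,510 ← exceeds threshold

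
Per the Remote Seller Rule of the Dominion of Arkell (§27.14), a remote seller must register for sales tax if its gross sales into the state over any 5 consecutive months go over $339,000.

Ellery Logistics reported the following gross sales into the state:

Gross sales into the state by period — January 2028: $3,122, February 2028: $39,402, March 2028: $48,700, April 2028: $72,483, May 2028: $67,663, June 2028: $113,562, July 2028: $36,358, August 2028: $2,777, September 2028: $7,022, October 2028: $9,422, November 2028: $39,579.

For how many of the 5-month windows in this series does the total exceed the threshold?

January 2028–May 2028: $3,122 + $39,402 + $48,700 + $72,483 + $67,663 = $231,370 (under)
February 2028–June 2028: $39,402 + $48,700 + $72,483 + $67,663 + $113,562 = $341,810 (over)
March 2028–July 2028: $48,700 + $72,483 + $67,663 + $113,562 + $36,358 = $338,766 (under)
April 2028–August 2028: $72,483 + $67,663 + $113,562 + $36,358 + $2,777 = $292,843 (under)
May 2028–September 2028: $67,663 + $113,562 + $36,358 + $2,777 + $7,022 = $227,382 (under)
June 2028–October 2028: $113,562 + $36,358 + $2,777 + $7,022 + $9,422 = $169,141 (under)
July 2028–November 2028: $36,358 + $2,777 + $7,022 + $9,422 + $39,579 = $95,158 (under)
1 window exceeds the threshold.

1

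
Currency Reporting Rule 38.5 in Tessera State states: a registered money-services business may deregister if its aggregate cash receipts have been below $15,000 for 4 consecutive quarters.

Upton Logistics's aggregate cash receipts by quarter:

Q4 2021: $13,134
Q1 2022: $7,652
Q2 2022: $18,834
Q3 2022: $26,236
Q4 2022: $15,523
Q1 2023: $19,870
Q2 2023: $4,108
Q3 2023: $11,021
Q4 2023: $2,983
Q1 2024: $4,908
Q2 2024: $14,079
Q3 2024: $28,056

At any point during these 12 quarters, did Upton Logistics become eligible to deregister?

Yes

Quarters below $15,000: Q4 2021, Q1 2022, Q2 2023, Q3 2023, Q4 2023, Q1 2024, Q2 2024.
Longest run of consecutive quarters below the threshold: 5.
5 ≥ 4, so Upton Logistics became eligible.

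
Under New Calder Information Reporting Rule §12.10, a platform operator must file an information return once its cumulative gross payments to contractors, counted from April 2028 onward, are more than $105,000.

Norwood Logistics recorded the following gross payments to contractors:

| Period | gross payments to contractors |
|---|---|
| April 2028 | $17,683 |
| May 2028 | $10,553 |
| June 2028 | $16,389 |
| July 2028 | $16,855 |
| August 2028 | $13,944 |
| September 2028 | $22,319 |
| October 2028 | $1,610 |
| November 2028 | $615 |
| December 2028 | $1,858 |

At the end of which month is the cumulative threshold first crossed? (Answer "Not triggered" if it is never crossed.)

Through April 2028: $17,683
Through May 2028: $28,236
Through June 2028: $44,625
Through July 2028: $61,480
Through August 2028: $75,424
Through September 2028: $97,743
Through October 2028: $99,353
Through November 2028: $99,968
Through December 2028: $101,826
Final cumulative total $101,826 ≤ $105,000; the threshold is never exceeded.

Not triggered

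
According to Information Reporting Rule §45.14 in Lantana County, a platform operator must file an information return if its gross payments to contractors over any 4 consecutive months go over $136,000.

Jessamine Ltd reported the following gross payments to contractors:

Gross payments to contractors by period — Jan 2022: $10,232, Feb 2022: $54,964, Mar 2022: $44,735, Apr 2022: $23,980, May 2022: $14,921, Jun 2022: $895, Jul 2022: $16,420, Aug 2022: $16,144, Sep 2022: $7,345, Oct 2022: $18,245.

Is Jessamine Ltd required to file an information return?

Jan 2022–Apr 2022: $10,232 + $54,964 + $44,735 + $23,980 = $133,911 (under)
Feb 2022–May 2022: $54,964 + $44,735 + $23,980 + $14,921 = $138,600 (over)
Mar 2022–Jun 2022: $44,735 + $23,980 + $14,921 + $895 = $84,531 (under)
Apr 2022–Jul 2022: $23,980 + $14,921 + $895 + $16,420 = $56,216 (under)
May 2022–Aug 2022: $14,921 + $895 + $16,420 + $16,144 = $48,380 (under)
Jun 2022–Sep 2022: $895 + $16,420 + $16,144 + $7,345 = $40,804 (under)
Jul 2022–Oct 2022: $16,420 + $16,144 + $7,345 + $18,245 = $58,154 (under)
At least one window exceeds $136,000.

Yes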